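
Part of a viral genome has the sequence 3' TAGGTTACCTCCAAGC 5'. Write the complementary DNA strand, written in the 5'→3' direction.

5'-ATCCAATGGAGGTTCG-3'

The strand is given 3'→5', so its complement runs 5'→3' in the same left-to-right order: pair each base A↔T, G↔C.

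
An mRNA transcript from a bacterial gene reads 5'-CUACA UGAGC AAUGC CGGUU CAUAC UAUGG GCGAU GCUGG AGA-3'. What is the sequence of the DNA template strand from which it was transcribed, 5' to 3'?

5'-TCTCCAGCATCGCCCATAGTATGAACCGGCATTGCTCATGTAG-3'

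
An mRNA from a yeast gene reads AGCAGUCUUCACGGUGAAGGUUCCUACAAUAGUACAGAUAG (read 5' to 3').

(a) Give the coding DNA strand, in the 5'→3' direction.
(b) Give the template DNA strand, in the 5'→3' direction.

(a) 5'-AGCAGTCTTCACGGTGAAGGTTCCTACAATAGTACAGATAG-3'
(b) 5'-CTATCTGTACTATTGTAGGAACCTTCACCGTGAAGACTGCT-3'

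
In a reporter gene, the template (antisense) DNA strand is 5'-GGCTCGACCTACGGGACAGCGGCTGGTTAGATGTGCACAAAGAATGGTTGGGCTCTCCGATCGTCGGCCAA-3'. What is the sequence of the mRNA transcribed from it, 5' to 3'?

The mRNA has the sequence of the coding strand (reverse complement of the template) with T→U. Reverse complement of GGCTCGACCTACGGGACAGCGGCTGGTTAGATGTGCACAAAGAATGGTTGGGCTCTCCGATCGTCGGCCAA is TTGGCCGACGATCGGAGAGCCCAACCATTCTTTGTGCACATCTAACCAGCCGCTGTCCCGTAGGTCGAGCC; then T→U.

5′-UUGGCCGACGAUCGGAGAGCCCAACCAUUCUUUGUGCACAUCUAACCAGCCGCUGUCCCGUAGGUCGAGCC-3′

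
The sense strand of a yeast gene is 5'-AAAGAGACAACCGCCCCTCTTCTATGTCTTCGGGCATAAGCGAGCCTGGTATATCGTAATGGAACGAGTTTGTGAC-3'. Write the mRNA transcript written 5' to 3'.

mRNA has the coding-strand sequence with U in place of T.

5′-AAAGAGACAACCGCCCCUCUUCUAUGUCUUCGGGCAUAAGCGAGCCUGGUAUAUCGUAAUGGAACGAGUUUGUGAC-3′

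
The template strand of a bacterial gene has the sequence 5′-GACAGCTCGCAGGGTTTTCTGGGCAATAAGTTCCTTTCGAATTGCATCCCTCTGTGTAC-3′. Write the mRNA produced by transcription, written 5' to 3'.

RNA polymerase reads the template 3'→5' and synthesizes mRNA 5'→3' by base-pairing (A→U, T→A, G↔C). The complement of the template is CTGTCGAGCGTCCCAAAAGACCCGTTATTCAAGGAAAGCTTAACGTAGGGAGACACATG; antiparallel, so 5'→3' the coding strand is GTACACAGAGGGATGCAATTCGAAAGGAACTTATTGCCCAGAAAACCCTGCGAGCTGTC. Replace T with U for the mRNA.

5'-GUACACAGAGGGAUGCAAUUCGAAAGGAACUUAUUGCCCAGAAAACCCUGCGAGCUGUC-3'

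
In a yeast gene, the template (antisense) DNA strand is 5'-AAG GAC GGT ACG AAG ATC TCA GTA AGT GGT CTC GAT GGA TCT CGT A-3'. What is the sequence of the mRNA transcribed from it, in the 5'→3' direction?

The mRNA has the sequence of the coding strand (reverse complement of the template) with T→U. Reverse complement of AAGGACGGTACGAAGATCTCAGTAAGTGGTCTCGATGGATCTCGTA is TACGAGATCCATCGAGACCACTTACTGAGATCTTCGTACCGTCCTT; then T→U.

5′-UACGAGAUCCAUCGAGACCACUUACUGAGAUCUUCGUACCGUCCUU-3′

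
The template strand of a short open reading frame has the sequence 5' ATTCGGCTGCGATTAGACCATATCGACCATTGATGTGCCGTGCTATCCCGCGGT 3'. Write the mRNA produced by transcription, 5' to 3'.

5'-ACCGCGGGAUAGCACGGCACAUCAAUGGUCGAUAUGGUCUAAUCGCAGCCGAAU-3'

RNA polymerase reads the template 3'→5' and synthesizes mRNA 5'→3' by base-pairing (A→U, T→A, G↔C). The complement of the template is TAAGCCGACGCTAATCTGGTATAGCTGGTAACTACACGGCACGATAGGGCGCCA; antiparallel, so 5'→3' the coding strand is ACCGCGGGATAGCACGGCACATCAATGGTCGATATGGTCTAATCGCAGCCGAAT. Replace T with U for the mRNA.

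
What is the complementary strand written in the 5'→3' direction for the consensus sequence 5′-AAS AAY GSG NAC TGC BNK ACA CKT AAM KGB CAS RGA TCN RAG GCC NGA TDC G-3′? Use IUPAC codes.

Standard pairs A↔T, G↔C; ambiguity codes pair R↔Y, M↔K, S↔S, B↔V, D↔H, N↔N. Complement (TTSTTRCSCNTGACGVNMTGTGMATTKMCVGTSYCTAGNYTCCGGNCTAHGC), then reverse for 5'→3'.

5'-CGHATCNGGCCTYNGATCYSTGVCMKTTAMGTGTMNVGCAGTNCSCRTTSTT-3'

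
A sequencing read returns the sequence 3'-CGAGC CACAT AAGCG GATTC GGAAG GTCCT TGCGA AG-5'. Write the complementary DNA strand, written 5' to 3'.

The strand is given 3'→5', so its complement runs 5'→3' in the same left-to-right order: pair each base A↔T, G↔C.

5'-GCTCGGTGTATTCGCCTAAGCCTTCCAGGAACGCTTC-3'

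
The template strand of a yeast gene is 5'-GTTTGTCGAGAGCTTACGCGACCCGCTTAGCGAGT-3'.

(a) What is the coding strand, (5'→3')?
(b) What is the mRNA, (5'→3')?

(a) 5'-ACTCGCTAAGCGGGTCGCGTAAGCTCTCGACAAAC-3'
(b) 5′-ACUCGCUAAGCGGGUCGCGUAAGCUCUCGACAAAC-3′

(a) The coding strand is the reverse complement of the template: complement CAAACAGCTCTCGAATGCGCTGGGCGAATCGCTCA, then reverse.
(b) mRNA has the coding-strand sequence with T→U.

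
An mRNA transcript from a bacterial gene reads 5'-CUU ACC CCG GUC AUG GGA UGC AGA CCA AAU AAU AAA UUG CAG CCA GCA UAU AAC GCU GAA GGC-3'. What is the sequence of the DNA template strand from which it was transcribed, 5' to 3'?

Replace U with T to get the coding DNA strand: CTTACCCCGGTCATGGGATGCAGACCAAATAATAAATTGCAGCCAGCATATAACGCTGAAGGC. The template strand is its reverse complement (complement GAATGGGGCCAGTACCCTACGTCTGGTTTATTATTTAACGTCGGTCGTATATTGCGACTTCCG, then reverse).

5′-GCCTTCAGCGTTATATGCTGGCTGCAATTTATTATTTGGTCTGCATCCCATGACCGGGGTAAG-3′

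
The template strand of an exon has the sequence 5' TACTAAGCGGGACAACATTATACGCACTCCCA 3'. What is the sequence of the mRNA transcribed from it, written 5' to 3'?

5'-UGGGAGUGCGUAUAAUGUUGUCCCGCUUAGUA-3'

The mRNA has the sequence of the coding strand (reverse complement of the template) with T→U. Reverse complement of TACTAAGCGGGACAACATTATACGCACTCCCA is TGGGAGTGCGTATAATGTTGTCCCGCTTAGTA; then T→U.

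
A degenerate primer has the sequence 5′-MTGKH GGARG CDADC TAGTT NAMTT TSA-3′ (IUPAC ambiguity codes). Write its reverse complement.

5'-TSAAAKTNAACTAGHTHGCYTCCDMCAK-3'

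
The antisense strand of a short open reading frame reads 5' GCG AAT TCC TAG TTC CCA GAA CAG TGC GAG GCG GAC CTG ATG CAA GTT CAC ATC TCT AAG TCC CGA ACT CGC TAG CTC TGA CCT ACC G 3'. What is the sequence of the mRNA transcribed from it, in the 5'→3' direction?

RNA polymerase reads the template 3'→5' and synthesizes mRNA 5'→3' by base-pairing (A→U, T→A, G↔C). The complement of the template is CGCTTAAGGATCAAGGGTCTTGTCACGCTCCGCCTGGACTACGTTCAAGTGTAGAGATTCAGGGCTTGAGCGATCGAGACTGGATGGC; antiparallel, so 5'→3' the coding strand is CGGTAGGTCAGAGCTAGCGAGTTCGGGACTTAGAGATGTGAACTTGCATCAGGTCCGCCTCGCACTGTTCTGGGAACTAGGAATTCGC. Replace T with U for the mRNA.

5'-CGGUAGGUCAGAGCUAGCGAGUUCGGGACUUAGAGAUGUGAACUUGCAUCAGGUCCGCCUCGCACUGUUCUGGGAACUAGGAAUUCGC-3'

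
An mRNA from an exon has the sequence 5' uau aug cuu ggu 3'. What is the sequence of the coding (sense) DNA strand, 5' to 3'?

The coding DNA strand has the same 5'→3' sequence as the mRNA with U replaced by T.

5'-TATATGCTTGGT-3'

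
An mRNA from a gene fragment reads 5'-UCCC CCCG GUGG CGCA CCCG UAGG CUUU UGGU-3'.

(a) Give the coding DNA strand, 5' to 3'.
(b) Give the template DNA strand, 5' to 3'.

(a) The coding strand matches the mRNA with U→T.
(b) The template strand is the reverse complement of the coding strand.

(a) 5'-TCCCCCCGGTGGCGCACCCGTAGGCTTTTGGT-3'
(b) 5′-ACCAAAAGCCTACGGGTGCGCCACCGGGGGGA-3′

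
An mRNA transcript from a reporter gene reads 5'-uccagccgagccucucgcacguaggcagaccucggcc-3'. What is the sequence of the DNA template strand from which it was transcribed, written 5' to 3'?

Replace U with T to get the coding DNA strand: TCCAGCCGAGCCTCTCGCACGTAGGCAGACCTCGGCC. The template strand is its reverse complement (complement AGGTCGGCTCGGAGAGCGTGCATCCGTCTGGAGCCGG, then reverse).

5'-GGCCGAGGTCTGCCTACGTGCGAGAGGCTCGGCTGGA-3'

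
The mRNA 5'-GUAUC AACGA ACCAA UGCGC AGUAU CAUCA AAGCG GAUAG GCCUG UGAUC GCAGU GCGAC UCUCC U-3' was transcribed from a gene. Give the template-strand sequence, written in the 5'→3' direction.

5'-AGGAGAGTCGCACTGCGATCACAGGCCTATCCGCTTTGATGATACTGCGCATTGGTTCGTTGATAC-3'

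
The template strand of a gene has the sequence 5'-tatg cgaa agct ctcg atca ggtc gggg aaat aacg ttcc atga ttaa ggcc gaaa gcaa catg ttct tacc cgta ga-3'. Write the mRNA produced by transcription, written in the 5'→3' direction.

5'-UCUACGGGUAAGAACAUGUUGCUUUCGGCCUUAAUCAUGGAACGUUAUUUCCCCGACCUGAUCGAGAGCUUUCGCAUA-3'

The mRNA has the sequence of the coding strand (reverse complement of the template) with T→U. Reverse complement of TATGCGAAAGCTCTCGATCAGGTCGGGGAAATAACGTTCCATGATTAAGGCCGAAAGCAACATGTTCTTACCCGTAGA is TCTACGGGTAAGAACATGTTGCTTTCGGCCTTAATCATGGAACGTTATTTCCCCGACCTGATCGAGAGCTTTCGCATA; then T→U.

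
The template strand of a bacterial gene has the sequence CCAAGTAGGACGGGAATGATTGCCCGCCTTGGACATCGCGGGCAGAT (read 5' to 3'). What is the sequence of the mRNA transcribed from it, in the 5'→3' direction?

RNA polymerase reads the template 3'→5' and synthesizes mRNA 5'→3' by base-pairing (A→U, T→A, G↔C). The complement of the template is GGTTCATCCTGCCCTTACTAACGGGCGGAACCTGTAGCGCCCGTCTA; antiparallel, so 5'→3' the coding strand is ATCTGCCCGCGATGTCCAAGGCGGGCAATCATTCCCGTCCTACTTGG. Replace T with U for the mRNA.

5'-AUCUGCCCGCGAUGUCCAAGGCGGGCAAUCAUUCCCGUCCUACUUGG-3'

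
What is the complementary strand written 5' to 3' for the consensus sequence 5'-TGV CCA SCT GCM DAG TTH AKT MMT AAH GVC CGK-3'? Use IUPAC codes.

5'-MCGGBCDTTAKKAMTDAACTHKGCAGSTGGBCA-3'

Standard pairs A↔T, G↔C; ambiguity codes pair M↔K, S↔S, D↔H, V↔B. Complement (ACBGGTSGACGKHTCAADTMAKKATTDCBGGCM), then reverse for 5'→3'.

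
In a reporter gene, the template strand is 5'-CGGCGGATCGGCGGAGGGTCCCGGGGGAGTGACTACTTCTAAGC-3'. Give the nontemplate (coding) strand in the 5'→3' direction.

5'-GCTTAGAAGTAGTCACTCCCCCGGGACCCTCCGCCGATCCGCCG-3'

The coding strand is complementary and antiparallel to the template: take the complement (A↔T, G↔C) and reverse.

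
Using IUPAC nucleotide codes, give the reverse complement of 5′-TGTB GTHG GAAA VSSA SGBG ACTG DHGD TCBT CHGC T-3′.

5'-AGCDGAVGAHCDHCAGTCVCSTSSBTTTCCDACVACA-3'

Standard pairs A↔T, G↔C; ambiguity codes pair S↔S, B↔V, D↔H. Complement (ACAVCADCCTTTBSSTSCVCTGACHDCHAGVAGDCGA), then reverse for 5'→3'.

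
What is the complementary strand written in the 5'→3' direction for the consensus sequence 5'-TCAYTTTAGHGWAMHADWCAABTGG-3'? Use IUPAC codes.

5′-CCAVTTGWHTDKTWCDCTAAARTGA-3′

Standard pairs A↔T, G↔C; ambiguity codes pair Y↔R, M↔K, W↔W, B↔V, D↔H. Complement (AGTRAAATCDCWTKDTHWGTTVACC), then reverse for 5'→3'.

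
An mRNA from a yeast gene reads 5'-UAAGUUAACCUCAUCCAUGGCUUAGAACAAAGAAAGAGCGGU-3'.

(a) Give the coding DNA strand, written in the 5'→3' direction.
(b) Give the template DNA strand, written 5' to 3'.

(a) The coding strand matches the mRNA with U→T.
(b) The template strand is the reverse complement of the coding strand.

(a) 5'-TAAGTTAACCTCATCCATGGCTTAGAACAAAGAAAGAGCGGT-3'
(b) 5'-ACCGCTCTTTCTTTGTTCTAAGCCATGGATGAGGTTAACTTA-3'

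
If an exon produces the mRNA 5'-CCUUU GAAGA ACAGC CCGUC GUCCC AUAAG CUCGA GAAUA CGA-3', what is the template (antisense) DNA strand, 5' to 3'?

5'-TCGTATTCTCGAGCTTATGGGACGACGGGCTGTTCTTCAAAGG-3'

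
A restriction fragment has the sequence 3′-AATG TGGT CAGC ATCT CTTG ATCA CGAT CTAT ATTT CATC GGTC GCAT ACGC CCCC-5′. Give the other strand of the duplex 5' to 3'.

The strand is given 3'→5', so its complement runs 5'→3' in the same left-to-right order: pair each base A↔T, G↔C.

5'-TTACACCAGTCGTAGAGAACTAGTGCTAGATATAAAGTAGCCAGCGTATGCGGGGG-3'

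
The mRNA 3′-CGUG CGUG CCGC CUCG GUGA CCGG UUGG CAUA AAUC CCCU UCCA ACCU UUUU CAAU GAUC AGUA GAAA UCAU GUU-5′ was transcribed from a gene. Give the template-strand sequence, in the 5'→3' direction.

Written 5'→3' the mRNA is UUGUACUAAAGAUGACUAGUAACUUUUUCCAACCUUCCCCUAAAUACGGUUGGCCAGUGGCUCCGCCGUGCGUGC, so the coding DNA strand is TTGTACTAAAGATGACTAGTAACTTTTTCCAACCTTCCCCTAAATACGGTTGGCCAGTGGCTCCGCCGTGCGTGC. The template is its reverse complement.

5′-GCACGCACGGCGGAGCCACTGGCCAACCGTATTTAGGGGAAGGTTGGAAAAAGTTACTAGTCATCTTTAGTACAA-3′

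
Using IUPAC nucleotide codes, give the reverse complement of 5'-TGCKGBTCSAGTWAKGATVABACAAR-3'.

Standard pairs A↔T, G↔C; ambiguity codes pair R↔Y, K↔M, W↔W, S↔S, B↔V. Complement (ACGMCVAGSTCAWTMCTABTVTGTTY), then reverse for 5'→3'.

5'-YTTGTVTBATCMTWACTSGAVCMGCA-3'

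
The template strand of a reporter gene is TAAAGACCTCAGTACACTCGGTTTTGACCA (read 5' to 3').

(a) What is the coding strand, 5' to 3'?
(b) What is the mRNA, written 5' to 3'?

(a) 5'-TGGTCAAAACCGAGTGTACTGAGGTCTTTA-3'
(b) 5'-UGGUCAAAACCGAGUGUACUGAGGUCUUUA-3'

(a) The coding strand is the reverse complement of the template: complement ATTTCTGGAGTCATGTGAGCCAAAACTGGT, then reverse.
(b) mRNA has the coding-strand sequence with T→U.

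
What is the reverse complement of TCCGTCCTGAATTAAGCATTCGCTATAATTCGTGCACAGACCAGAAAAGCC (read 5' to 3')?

Reading the sequence 3'→5' and pairing each base (A↔T, G↔C) gives the reverse complement directly.

5′-GGCTTTTCTGGTCTGTGCACGAATTATAGCGAATGCTTAATTCAGGACGGA-3′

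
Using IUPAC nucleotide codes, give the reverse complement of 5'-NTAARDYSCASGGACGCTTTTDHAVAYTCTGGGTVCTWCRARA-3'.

5'-TYTYGWAGBACCCAGARTBTDHAAAAGCGTCCSTGSRHYTTAN-3'

Standard pairs A↔T, G↔C; ambiguity codes pair R↔Y, W↔W, S↔S, D↔H, V↔B, N↔N. Complement (NATTYHRSGTSCCTGCGAAAAHDTBTRAGACCCABGAWGYTYT), then reverse for 5'→3'.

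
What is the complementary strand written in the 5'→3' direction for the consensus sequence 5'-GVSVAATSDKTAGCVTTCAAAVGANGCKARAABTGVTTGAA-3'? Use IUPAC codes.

5'-TTCAABCAVTTYTMGCNTCBTTTGAABGCTAMHSATTBSBC-3'

Standard pairs A↔T, G↔C; ambiguity codes pair R↔Y, K↔M, S↔S, B↔V, D↔H, N↔N. Complement (CBSBTTASHMATCGBAAGTTTBCTNCGMTYTTVACBAACTT), then reverse for 5'→3'.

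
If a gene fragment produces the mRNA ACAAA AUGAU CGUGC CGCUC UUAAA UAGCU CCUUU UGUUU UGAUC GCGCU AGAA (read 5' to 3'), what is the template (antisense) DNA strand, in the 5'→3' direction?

5'-TTCTAGCGCGATCAAAACAAAAGGAGCTATTTAAGAGCGGCACGATCATTTTGT-3'

Replace U with T to get the coding DNA strand: ACAAAATGATCGTGCCGCTCTTAAATAGCTCCTTTTGTTTTGATCGCGCTAGAA. The template strand is its reverse complement (complement TGTTTTACTAGCACGGCGAGAATTTATCGAGGAAAACAAAACTAGCGCGATCTT, then reverse).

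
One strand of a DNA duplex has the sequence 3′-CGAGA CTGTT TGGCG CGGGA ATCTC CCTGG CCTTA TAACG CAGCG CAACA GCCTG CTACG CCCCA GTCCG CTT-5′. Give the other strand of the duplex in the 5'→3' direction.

5'-GCTCTGACAAACCGCGCCCTTAGAGGGACCGGAATATTGCGTCGCGTTGTCGGACGATGCGGGGTCAGGCGAA-3'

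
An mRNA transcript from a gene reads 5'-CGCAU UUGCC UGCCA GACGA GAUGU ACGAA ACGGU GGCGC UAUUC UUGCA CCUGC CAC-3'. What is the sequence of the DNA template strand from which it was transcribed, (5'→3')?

Replace U with T to get the coding DNA strand: CGCATTTGCCTGCCAGACGAGATGTACGAAACGGTGGCGCTATTCTTGCACCTGCCAC. The template strand is its reverse complement (complement GCGTAAACGGACGGTCTGCTCTACATGCTTTGCCACCGCGATAAGAACGTGGACGGTG, then reverse).

5'-GTGGCAGGTGCAAGAATAGCGCCACCGTTTCGTACATCTCGTCTGGCAGGCAAATGCG-3'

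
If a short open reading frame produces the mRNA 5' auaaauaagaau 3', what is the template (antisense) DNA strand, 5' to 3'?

Replace U with T to get the coding DNA strand: ATAAATAAGAAT. The template strand is its reverse complement (complement TATTTATTCTTA, then reverse).

5'-ATTCTTATTTAT-3'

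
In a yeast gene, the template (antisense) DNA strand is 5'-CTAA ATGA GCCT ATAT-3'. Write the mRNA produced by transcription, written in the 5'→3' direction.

5'-AUAUAGGCUCAUUUAG-3'

The mRNA has the sequence of the coding strand (reverse complement of the template) with T→U. Reverse complement of CTAAATGAGCCTATAT is ATATAGGCTCATTTAG; then T→U.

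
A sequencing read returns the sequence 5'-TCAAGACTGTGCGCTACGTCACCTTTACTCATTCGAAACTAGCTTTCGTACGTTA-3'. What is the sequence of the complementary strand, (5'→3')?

The complement of TCAAGACTGTGCGCTACGTCACCTTTACTCATTCGAAACTAGCTTTCGTACGTTA is AGTTCTGACACGCGATGCAGTGGAAATGAGTAAGCTTTGATCGAAAGCATGCAAT (A↔T, G↔C). DNA strands are antiparallel, so the complementary strand runs 3'→5'; reversing gives the 5'→3' form.

5'-TAACGTACGAAAGCTAGTTTCGAATGAGTAAAGGTGACGTAGCGCACAGTCTTGA-3'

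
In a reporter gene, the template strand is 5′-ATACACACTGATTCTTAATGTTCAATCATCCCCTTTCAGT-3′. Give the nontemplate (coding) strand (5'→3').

5′-ACTGAAAGGGGATGATTGAACATTAAGAATCAGTGTGTAT-3′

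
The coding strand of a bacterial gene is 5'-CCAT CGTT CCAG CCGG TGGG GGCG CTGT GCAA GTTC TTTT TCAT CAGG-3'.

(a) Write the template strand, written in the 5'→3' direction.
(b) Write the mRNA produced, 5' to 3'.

(a) 5'-CCTGATGAAAAAGAACTTGCACAGCGCCCCCACCGGCTGGAACGATGG-3'
(b) 5'-CCAUCGUUCCAGCCGGUGGGGGCGCUGUGCAAGUUCUUUUUCAUCAGG-3'

(a) The template strand is the reverse complement of the coding strand: complement GGTAGCAAGGTCGGCCACCCCCGCGACACGTTCAAGAAAAAGTAGTCC, then reverse.
(b) mRNA matches the coding strand with T→U.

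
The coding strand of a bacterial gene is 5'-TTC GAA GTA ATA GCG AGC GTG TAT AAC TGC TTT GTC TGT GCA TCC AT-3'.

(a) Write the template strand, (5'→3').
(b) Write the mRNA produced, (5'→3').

(a) 5'-ATGGATGCACAGACAAAGCAGTTATACACGCTCGCTATTACTTCGAA-3'
(b) 5′-UUCGAAGUAAUAGCGAGCGUGUAUAACUGCUUUGUCUGUGCAUCCAU-3′

(a) The template strand is the reverse complement of the coding strand: complement AAGCTTCATTATCGCTCGCACATATTGACGAAACAGACACGTAGGTA, then reverse.
(b) mRNA matches the coding strand with T→U.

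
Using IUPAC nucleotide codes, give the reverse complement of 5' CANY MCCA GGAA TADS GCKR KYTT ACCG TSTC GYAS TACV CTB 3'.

5′-VAGBGTASTRCGASACGGTAARMYMGCSHTATTCCTGGKRNTG-3′

Standard pairs A↔T, G↔C; ambiguity codes pair R↔Y, M↔K, S↔S, B↔V, D↔H, N↔N. Complement (GTNRKGGTCCTTATHSCGMYMRAATGGCASAGCRTSATGBGAV), then reverse for 5'→3'.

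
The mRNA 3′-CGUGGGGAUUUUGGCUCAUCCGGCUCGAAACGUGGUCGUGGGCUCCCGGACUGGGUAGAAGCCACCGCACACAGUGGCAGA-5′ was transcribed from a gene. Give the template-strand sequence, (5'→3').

5'-GCACCCCTAAAACCGAGTAGGCCGAGCTTTGCACCAGCACCCGAGGGCCTGACCCATCTTCGGTGGCGTGTGTCACCGTCT-3'

Written 5'→3' the mRNA is AGACGGUGACACACGCCACCGAAGAUGGGUCAGGCCCUCGGGUGCUGGUGCAAAGCUCGGCCUACUCGGUUUUAGGGGUGC, so the coding DNA strand is AGACGGTGACACACGCCACCGAAGATGGGTCAGGCCCTCGGGTGCTGGTGCAAAGCTCGGCCTACTCGGTTTTAGGGGTGC. The template is its reverse complement.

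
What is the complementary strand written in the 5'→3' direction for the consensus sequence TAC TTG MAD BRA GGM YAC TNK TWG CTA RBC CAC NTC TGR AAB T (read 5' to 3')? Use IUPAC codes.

Standard pairs A↔T, G↔C; ambiguity codes pair R↔Y, M↔K, W↔W, B↔V, D↔H, N↔N. Complement (ATGAACKTHVYTCCKRTGANMAWCGATYVGGTGNAGACYTTVA), then reverse for 5'→3'.

5'-AVTTYCAGANGTGGVYTAGCWAMNAGTRKCCTYVHTKCAAGTA-3'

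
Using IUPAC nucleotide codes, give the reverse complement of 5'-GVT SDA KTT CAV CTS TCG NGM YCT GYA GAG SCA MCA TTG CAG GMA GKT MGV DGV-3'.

5'-BCHBCKAMCTKCCTGCAATGKTGSCTCTRCAGRKCNCGASAGBTGAAMTHSABC-3'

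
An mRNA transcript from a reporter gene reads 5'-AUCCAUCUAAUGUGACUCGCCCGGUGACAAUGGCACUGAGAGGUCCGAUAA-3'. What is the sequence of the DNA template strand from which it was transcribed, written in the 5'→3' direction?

Replace U with T to get the coding DNA strand: ATCCATCTAATGTGACTCGCCCGGTGACAATGGCACTGAGAGGTCCGATAA. The template strand is its reverse complement (complement TAGGTAGATTACACTGAGCGGGCCACTGTTACCGTGACTCTCCAGGCTATT, then reverse).

5'-TTATCGGACCTCTCAGTGCCATTGTCACCGGGCGAGTCACATTAGATGGAT-3'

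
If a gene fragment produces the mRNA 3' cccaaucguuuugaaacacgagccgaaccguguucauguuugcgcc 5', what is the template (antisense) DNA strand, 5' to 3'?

Written 5'→3' the mRNA is CCGCGUUUGUACUUGUGCCAAGCCGAGCACAAAGUUUUGCUAACCC, so the coding DNA strand is CCGCGTTTGTACTTGTGCCAAGCCGAGCACAAAGTTTTGCTAACCC. The template is its reverse complement.

5'-GGGTTAGCAAAACTTTGTGCTCGGCTTGGCACAAGTACAAACGCGG-3'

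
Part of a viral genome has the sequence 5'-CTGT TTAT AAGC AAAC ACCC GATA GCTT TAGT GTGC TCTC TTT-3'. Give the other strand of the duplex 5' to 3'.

5'-AAAGAGAGCACACTAAAGCTATCGGGTGTTTGCTTATAAACAG-3'

The complement of CTGTTTATAAGCAAACACCCGATAGCTTTAGTGTGCTCTCTTT is GACAAATATTCGTTTGTGGGCTATCGAAATCACACGAGAGAAA (A↔T, G↔C). DNA strands are antiparallel, so the complementary strand runs 3'→5'; reversing gives the 5'→3' form.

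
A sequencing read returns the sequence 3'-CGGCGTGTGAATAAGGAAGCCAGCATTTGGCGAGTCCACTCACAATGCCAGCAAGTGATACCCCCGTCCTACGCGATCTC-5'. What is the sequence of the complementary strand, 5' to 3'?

The strand is given 3'→5', so its complement runs 5'→3' in the same left-to-right order: pair each base A↔T, G↔C.

5'-GCCGCACACTTATTCCTTCGGTCGTAAACCGCTCAGGTGAGTGTTACGGTCGTTCACTATGGGGGCAGGATGCGCTAGAG-3'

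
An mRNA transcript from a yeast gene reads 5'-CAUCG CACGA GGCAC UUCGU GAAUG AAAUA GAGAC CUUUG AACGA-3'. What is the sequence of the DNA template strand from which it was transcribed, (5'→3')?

Replace U with T to get the coding DNA strand: CATCGCACGAGGCACTTCGTGAATGAAATAGAGACCTTTGAACGA. The template strand is its reverse complement (complement GTAGCGTGCTCCGTGAAGCACTTACTTTATCTCTGGAAACTTGCT, then reverse).

5'-TCGTTCAAAGGTCTCTATTTCATTCACGAAGTGCCTCGTGCGATG-3'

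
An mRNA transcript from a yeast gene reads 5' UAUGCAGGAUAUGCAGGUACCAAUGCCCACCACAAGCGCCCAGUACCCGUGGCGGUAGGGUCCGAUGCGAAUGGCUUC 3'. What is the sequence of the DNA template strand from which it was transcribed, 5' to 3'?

5'-GAAGCCATTCGCATCGGACCCTACCGCCACGGGTACTGGGCGCTTGTGGTGGGCATTGGTACCTGCATATCCTGCATA-3'

Replace U with T to get the coding DNA strand: TATGCAGGATATGCAGGTACCAATGCCCACCACAAGCGCCCAGTACCCGTGGCGGTAGGGTCCGATGCGAATGGCTTC. The template strand is its reverse complement (complement ATACGTCCTATACGTCCATGGTTACGGGTGGTGTTCGCGGGTCATGGGCACCGCCATCCCAGGCTACGCTTACCGAAG, then reverse).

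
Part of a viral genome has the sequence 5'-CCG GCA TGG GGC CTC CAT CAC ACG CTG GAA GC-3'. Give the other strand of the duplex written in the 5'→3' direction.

5'-GCTTCCAGCGTGTGATGGAGGCCCCATGCCGG-3'

The complement of CCGGCATGGGGCCTCCATCACACGCTGGAAGC is GGCCGTACCCCGGAGGTAGTGTGCGACCTTCG (A↔T, G↔C). DNA strands are antiparallel, so the complementary strand runs 3'→5'; reversing gives the 5'→3' form.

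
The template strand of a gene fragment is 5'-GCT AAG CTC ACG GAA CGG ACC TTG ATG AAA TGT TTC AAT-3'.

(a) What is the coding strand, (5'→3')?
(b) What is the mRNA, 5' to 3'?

(a) 5'-ATTGAAACATTTCATCAAGGTCCGTTCCGTGAGCTTAGC-3'
(b) 5′-AUUGAAACAUUUCAUCAAGGUCCGUUCCGUGAGCUUAGC-3′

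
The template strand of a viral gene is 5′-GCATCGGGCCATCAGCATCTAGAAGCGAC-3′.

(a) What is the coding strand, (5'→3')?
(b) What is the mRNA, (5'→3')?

(a) 5'-GTCGCTTCTAGATGCTGATGGCCCGATGC-3'
(b) 5'-GUCGCUUCUAGAUGCUGAUGGCCCGAUGC-3'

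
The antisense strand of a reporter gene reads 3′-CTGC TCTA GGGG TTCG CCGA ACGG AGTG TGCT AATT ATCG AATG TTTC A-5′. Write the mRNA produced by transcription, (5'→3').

Reading the template 3'→5' as shown, RNA polymerase pairs each base (A→U, T→A, G↔C) to build mRNA 5'→3' directly.

5'-GACGAGAUCCCCAAGCGGCUUGCCUCACACGAUUAAUAGCUUACAAAGU-3'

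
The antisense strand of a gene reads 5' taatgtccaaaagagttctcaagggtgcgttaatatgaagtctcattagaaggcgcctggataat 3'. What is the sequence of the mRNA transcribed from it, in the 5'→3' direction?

The mRNA has the sequence of the coding strand (reverse complement of the template) with T→U. Reverse complement of TAATGTCCAAAAGAGTTCTCAAGGGTGCGTTAATATGAAGTCTCATTAGAAGGCGCCTGGATAAT is ATTATCCAGGCGCCTTCTAATGAGACTTCATATTAACGCACCCTTGAGAACTCTTTTGGACATTA; then T→U.

5'-AUUAUCCAGGCGCCUUCUAAUGAGACUUCAUAUUAACGCACCCUUGAGAACUCUUUUGGACAUUA-3'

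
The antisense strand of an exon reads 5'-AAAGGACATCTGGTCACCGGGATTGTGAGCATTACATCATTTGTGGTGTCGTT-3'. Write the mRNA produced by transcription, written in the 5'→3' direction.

5'-AACGACACCACAAAUGAUGUAAUGCUCACAAUCCCGGUGACCAGAUGUCCUUU-3'

RNA polymerase reads the template 3'→5' and synthesizes mRNA 5'→3' by base-pairing (A→U, T→A, G↔C). The complement of the template is TTTCCTGTAGACCAGTGGCCCTAACACTCGTAATGTAGTAAACACCACAGCAA; antiparallel, so 5'→3' the coding strand is AACGACACCACAAATGATGTAATGCTCACAATCCCGGTGACCAGATGTCCTTT. Replace T with U for the mRNA.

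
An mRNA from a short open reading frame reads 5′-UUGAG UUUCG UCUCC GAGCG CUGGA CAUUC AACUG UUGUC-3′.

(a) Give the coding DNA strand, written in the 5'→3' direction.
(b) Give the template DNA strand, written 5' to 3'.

(a) The coding strand matches the mRNA with U→T.
(b) The template strand is the reverse complement of the coding strand.

(a) 5'-TTGAGTTTCGTCTCCGAGCGCTGGACATTCAACTGTTGTC-3'
(b) 5′-GACAACAGTTGAATGTCCAGCGCTCGGAGACGAAACTCAA-3′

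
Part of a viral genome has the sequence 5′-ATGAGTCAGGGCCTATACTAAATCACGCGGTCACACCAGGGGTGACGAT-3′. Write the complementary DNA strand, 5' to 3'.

The complement of ATGAGTCAGGGCCTATACTAAATCACGCGGTCACACCAGGGGTGACGAT is TACTCAGTCCCGGATATGATTTAGTGCGCCAGTGTGGTCCCCACTGCTA (A↔T, G↔C). DNA strands are antiparallel, so the complementary strand runs 3'→5'; reversing gives the 5'→3' form.

5'-ATCGTCACCCCTGGTGTGACCGCGTGATTTAGTATAGGCCCTGACTCAT-3'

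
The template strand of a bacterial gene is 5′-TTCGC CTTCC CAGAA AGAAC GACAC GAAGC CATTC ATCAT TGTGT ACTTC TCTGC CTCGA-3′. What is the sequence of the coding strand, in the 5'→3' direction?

5'-TCGAGGCAGAGAAGTACACAATGATGAATGGCTTCGTGTCGTTCTTTCTGGGAAGGCGAA-3'

The coding strand is complementary and antiparallel to the template: take the complement (A↔T, G↔C) and reverse.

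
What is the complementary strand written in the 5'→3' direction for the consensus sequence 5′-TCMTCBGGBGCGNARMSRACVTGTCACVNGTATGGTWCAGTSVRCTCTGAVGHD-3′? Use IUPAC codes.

Standard pairs A↔T, G↔C; ambiguity codes pair R↔Y, M↔K, W↔W, S↔S, B↔V, D↔H, N↔N. Complement (AGKAGVCCVCGCNTYKSYTGBACAGTGBNCATACCAWGTCASBYGAGACTBCDH), then reverse for 5'→3'.

5'-HDCBTCAGAGYBSACTGWACCATACNBGTGACABGTYSKYTNCGCVCCVGAKGA-3'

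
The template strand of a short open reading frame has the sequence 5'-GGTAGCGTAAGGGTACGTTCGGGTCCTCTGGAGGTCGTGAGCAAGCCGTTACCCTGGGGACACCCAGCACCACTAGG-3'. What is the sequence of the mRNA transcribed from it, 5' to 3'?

RNA polymerase reads the template 3'→5' and synthesizes mRNA 5'→3' by base-pairing (A→U, T→A, G↔C). The complement of the template is CCATCGCATTCCCATGCAAGCCCAGGAGACCTCCAGCACTCGTTCGGCAATGGGACCCCTGTGGGTCGTGGTGATCC; antiparallel, so 5'→3' the coding strand is CCTAGTGGTGCTGGGTGTCCCCAGGGTAACGGCTTGCTCACGACCTCCAGAGGACCCGAACGTACCCTTACGCTACC. Replace T with U for the mRNA.

5'-CCUAGUGGUGCUGGGUGUCCCCAGGGUAACGGCUUGCUCACGACCUCCAGAGGACCCGAACGUACCCUUACGCUACC-3'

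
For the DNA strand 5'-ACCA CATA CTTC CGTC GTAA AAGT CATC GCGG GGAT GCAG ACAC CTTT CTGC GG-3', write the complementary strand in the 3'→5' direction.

Base-pairing A↔T, G↔C gives the complement. The complementary strand is antiparallel, so paired with a 5'→3' strand it runs 3'→5'.

3'-TGGTGTATGAAGGCAGCATTTTCAGTAGCGCCCCTACGTCTGTGGAAAGACGCC-5'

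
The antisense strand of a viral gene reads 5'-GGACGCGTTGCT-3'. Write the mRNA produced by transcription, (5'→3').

The mRNA has the sequence of the coding strand (reverse complement of the template) with T→U. Reverse complement of GGACGCGTTGCT is AGCAACGCGTCC; then T→U.

5′-AGCAACGCGUCC-3′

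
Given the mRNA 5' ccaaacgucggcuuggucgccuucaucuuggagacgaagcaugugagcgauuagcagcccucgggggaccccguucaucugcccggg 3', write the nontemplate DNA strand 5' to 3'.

The coding DNA strand has the same 5'→3' sequence as the mRNA with U replaced by T.

5'-CCAAACGTCGGCTTGGTCGCCTTCATCTTGGAGACGAAGCATGTGAGCGATTAGCAGCCCTCGGGGGACCCCGTTCATCTGCCCGGG-3'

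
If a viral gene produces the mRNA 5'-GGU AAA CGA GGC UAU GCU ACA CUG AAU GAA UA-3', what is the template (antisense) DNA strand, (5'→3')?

Replace U with T to get the coding DNA strand: GGTAAACGAGGCTATGCTACACTGAATGAATA. The template strand is its reverse complement (complement CCATTTGCTCCGATACGATGTGACTTACTTAT, then reverse).

5'-TATTCATTCAGTGTAGCATAGCCTCGTTTACC-3'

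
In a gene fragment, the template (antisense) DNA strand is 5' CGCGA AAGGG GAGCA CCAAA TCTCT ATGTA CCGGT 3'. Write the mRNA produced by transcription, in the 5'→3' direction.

RNA polymerase reads the template 3'→5' and synthesizes mRNA 5'→3' by base-pairing (A→U, T→A, G↔C). The complement of the template is GCGCTTTCCCCTCGTGGTTTAGAGATACATGGCCA; antiparallel, so 5'→3' the coding strand is ACCGGTACATAGAGATTTGGTGCTCCCCTTTCGCG. Replace T with U for the mRNA.

5'-ACCGGUACAUAGAGAUUUGGUGCUCCCCUUUCGCG-3'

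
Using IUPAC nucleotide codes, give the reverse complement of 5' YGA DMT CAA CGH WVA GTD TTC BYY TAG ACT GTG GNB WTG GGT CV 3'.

Standard pairs A↔T, G↔C; ambiguity codes pair Y↔R, M↔K, W↔W, B↔V, D↔H, N↔N. Complement (RCTHKAGTTGCDWBTCAHAAGVRRATCTGACACCNVWACCCAGB), then reverse for 5'→3'.

5'-BGACCCAWVNCCACAGTCTARRVGAAHACTBWDCGTTGAKHTCR-3'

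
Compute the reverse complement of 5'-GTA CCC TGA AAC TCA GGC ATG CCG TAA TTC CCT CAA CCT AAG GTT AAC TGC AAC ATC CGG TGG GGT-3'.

Complement each base (A↔T, G↔C): CATGGGACTTTGAGTCCGTACGGCATTAAGGGAGTTGGATTCCAATTGACGTTGTAGGCCACCCCA. Then reverse.

5'-ACCCCACCGGATGTTGCAGTTAACCTTAGGTTGAGGGAATTACGGCATGCCTGAGTTTCAGGGTAC-3'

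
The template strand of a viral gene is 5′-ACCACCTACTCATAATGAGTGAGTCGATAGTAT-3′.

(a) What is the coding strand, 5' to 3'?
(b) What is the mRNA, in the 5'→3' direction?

(a) 5'-ATACTATCGACTCACTCATTATGAGTAGGTGGT-3'
(b) 5'-AUACUAUCGACUCACUCAUUAUGAGUAGGUGGU-3'

(a) The coding strand is the reverse complement of the template: complement TGGTGGATGAGTATTACTCACTCAGCTATCATA, then reverse.
(b) mRNA has the coding-strand sequence with T→U.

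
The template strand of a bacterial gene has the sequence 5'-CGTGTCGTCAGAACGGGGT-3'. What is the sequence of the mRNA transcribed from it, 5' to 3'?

The mRNA has the sequence of the coding strand (reverse complement of the template) with T→U. Reverse complement of CGTGTCGTCAGAACGGGGT is ACCCCGTTCTGACGACACG; then T→U.

5'-ACCCCGUUCUGACGACACG-3'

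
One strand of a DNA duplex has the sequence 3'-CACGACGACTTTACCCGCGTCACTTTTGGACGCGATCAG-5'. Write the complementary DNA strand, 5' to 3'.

The strand is given 3'→5', so its complement runs 5'→3' in the same left-to-right order: pair each base A↔T, G↔C.

5′-GTGCTGCTGAAATGGGCGCAGTGAAAACCTGCGCTAGTC-3′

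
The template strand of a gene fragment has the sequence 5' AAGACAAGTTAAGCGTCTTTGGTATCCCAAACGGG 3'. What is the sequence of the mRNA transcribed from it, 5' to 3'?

5'-CCCGUUUGGGAUACCAAAGACGCUUAACUUGUCUU-3'

RNA polymerase reads the template 3'→5' and synthesizes mRNA 5'→3' by base-pairing (A→U, T→A, G↔C). The complement of the template is TTCTGTTCAATTCGCAGAAACCATAGGGTTTGCCC; antiparallel, so 5'→3' the coding strand is CCCGTTTGGGATACCAAAGACGCTTAACTTGTCTT. Replace T with U for the mRNA.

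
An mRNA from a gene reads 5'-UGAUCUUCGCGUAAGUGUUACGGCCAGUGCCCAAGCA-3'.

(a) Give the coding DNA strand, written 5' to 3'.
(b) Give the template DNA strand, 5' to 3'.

(a) The coding strand matches the mRNA with U→T.
(b) The template strand is the reverse complement of the coding strand.

(a) 5'-TGATCTTCGCGTAAGTGTTACGGCCAGTGCCCAAGCA-3'
(b) 5'-TGCTTGGGCACTGGCCGTAACACTTACGCGAAGATCA-3'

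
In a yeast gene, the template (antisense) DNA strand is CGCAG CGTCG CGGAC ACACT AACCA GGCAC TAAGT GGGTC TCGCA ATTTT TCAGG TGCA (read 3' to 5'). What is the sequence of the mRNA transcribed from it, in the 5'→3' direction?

Reading the template 3'→5' as shown, RNA polymerase pairs each base (A→U, T→A, G↔C) to build mRNA 5'→3' directly.

5′-GCGUCGCAGCGCCUGUGUGAUUGGUCCGUGAUUCACCCAGAGCGUUAAAAAGUCCACGU-3′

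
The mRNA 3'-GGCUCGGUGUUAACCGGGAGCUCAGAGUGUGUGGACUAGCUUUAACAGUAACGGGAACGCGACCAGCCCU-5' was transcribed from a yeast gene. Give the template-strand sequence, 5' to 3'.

Written 5'→3' the mRNA is UCCCGACCAGCGCAAGGGCAAUGACAAUUUCGAUCAGGUGUGUGAGACUCGAGGGCCAAUUGUGGCUCGG, so the coding DNA strand is TCCCGACCAGCGCAAGGGCAATGACAATTTCGATCAGGTGTGTGAGACTCGAGGGCCAATTGTGGCTCGG. The template is its reverse complement.

5'-CCGAGCCACAATTGGCCCTCGAGTCTCACACACCTGATCGAAATTGTCATTGCCCTTGCGCTGGTCGGGA-3'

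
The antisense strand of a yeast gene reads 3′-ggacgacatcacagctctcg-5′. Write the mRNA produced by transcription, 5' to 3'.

Reading the template 3'→5' as shown, RNA polymerase pairs each base (A→U, T→A, G↔C) to build mRNA 5'→3' directly.

5'-CCUGCUGUAGUGUCGAGAGC-3'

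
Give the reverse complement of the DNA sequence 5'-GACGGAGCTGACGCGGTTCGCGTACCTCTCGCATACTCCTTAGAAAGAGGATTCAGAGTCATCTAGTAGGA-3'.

5'-TCCTACTAGATGACTCTGAATCCTCTTTCTAAGGAGTATGCGAGAGGTACGCGAACCGCGTCAGCTCCGTC-3'

Complement each base (A↔T, G↔C): CTGCCTCGACTGCGCCAAGCGCATGGAGAGCGTATGAGGAATCTTTCTCCTAAGTCTCAGTAGATCATCCT. Then reverse.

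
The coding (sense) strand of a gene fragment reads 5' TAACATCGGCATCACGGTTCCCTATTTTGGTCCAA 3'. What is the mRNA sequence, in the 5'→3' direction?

5′-UAACAUCGGCAUCACGGUUCCCUAUUUUGGUCCAA-3′

mRNA has the coding-strand sequence with U in place of T.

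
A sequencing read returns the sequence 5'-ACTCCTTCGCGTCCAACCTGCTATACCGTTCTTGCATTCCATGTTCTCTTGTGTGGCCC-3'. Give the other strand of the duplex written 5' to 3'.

5′-GGGCCACACAAGAGAACATGGAATGCAAGAACGGTATAGCAGGTTGGACGCGAAGGAGT-3′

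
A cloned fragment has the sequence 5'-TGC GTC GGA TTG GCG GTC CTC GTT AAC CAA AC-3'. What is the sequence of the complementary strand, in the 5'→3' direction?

5′-GTTTGGTTAACGAGGACCGCCAATCCGACGCA-3′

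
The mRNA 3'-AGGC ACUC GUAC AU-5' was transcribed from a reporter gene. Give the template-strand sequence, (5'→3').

5'-TCCGTGAGCATGTA-3'

Written 5'→3' the mRNA is UACAUGCUCACGGA, so the coding DNA strand is TACATGCTCACGGA. The template is its reverse complement.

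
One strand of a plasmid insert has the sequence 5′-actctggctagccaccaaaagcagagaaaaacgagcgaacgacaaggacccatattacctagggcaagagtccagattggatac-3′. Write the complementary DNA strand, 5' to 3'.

5'-GTATCCAATCTGGACTCTTGCCCTAGGTAATATGGGTCCTTGTCGTTCGCTCGTTTTTCTCTGCTTTTGGTGGCTAGCCAGAGT-3'

The complement of ACTCTGGCTAGCCACCAAAAGCAGAGAAAAACGAGCGAACGACAAGGACCCATATTACCTAGGGCAAGAGTCCAGATTGGATAC is TGAGACCGATCGGTGGTTTTCGTCTCTTTTTGCTCGCTTGCTGTTCCTGGGTATAATGGATCCCGTTCTCAGGTCTAACCTATG (A↔T, G↔C). DNA strands are antiparallel, so the complementary strand runs 3'→5'; reversing gives the 5'→3' form.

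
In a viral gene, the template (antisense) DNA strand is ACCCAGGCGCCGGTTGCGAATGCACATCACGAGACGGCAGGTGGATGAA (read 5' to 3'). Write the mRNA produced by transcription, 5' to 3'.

RNA polymerase reads the template 3'→5' and synthesizes mRNA 5'→3' by base-pairing (A→U, T→A, G↔C). The complement of the template is TGGGTCCGCGGCCAACGCTTACGTGTAGTGCTCTGCCGTCCACCTACTT; antiparallel, so 5'→3' the coding strand is TTCATCCACCTGCCGTCTCGTGATGTGCATTCGCAACCGGCGCCTGGGT. Replace T with U for the mRNA.

5′-UUCAUCCACCUGCCGUCUCGUGAUGUGCAUUCGCAACCGGCGCCUGGGU-3′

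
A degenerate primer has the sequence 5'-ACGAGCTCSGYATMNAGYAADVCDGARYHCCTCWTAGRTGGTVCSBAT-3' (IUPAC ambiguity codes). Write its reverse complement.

5'-ATVSGBACCAYCTAWGAGGDRYTCHGBHTTRCTNKATRCSGAGCTCGT-3'

Standard pairs A↔T, G↔C; ambiguity codes pair R↔Y, M↔K, W↔W, S↔S, B↔V, D↔H, N↔N. Complement (TGCTCGAGSCRTAKNTCRTTHBGHCTYRDGGAGWATCYACCABGSVTA), then reverse for 5'→3'.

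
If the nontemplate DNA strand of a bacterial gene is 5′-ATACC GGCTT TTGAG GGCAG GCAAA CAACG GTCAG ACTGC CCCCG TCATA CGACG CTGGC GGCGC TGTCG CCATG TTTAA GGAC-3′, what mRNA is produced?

5'-AUACCGGCUUUUGAGGGCAGGCAAACAACGGUCAGACUGCCCCCGUCAUACGACGCUGGCGGCGCUGUCGCCAUGUUUAAGGAC-3'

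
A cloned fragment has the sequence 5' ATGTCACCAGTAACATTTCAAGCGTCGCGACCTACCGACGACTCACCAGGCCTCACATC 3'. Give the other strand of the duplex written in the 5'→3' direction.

5′-GATGTGAGGCCTGGTGAGTCGTCGGTAGGTCGCGACGCTTGAAATGTTACTGGTGACAT-3′

Pairing A↔T and G↔C gives TACAGTGGTCATTGTAAAGTTCGCAGCGCTGGATGGCTGCTGAGTGGTCCGGAGTGTAG, running 3'→5'. Reverse for the 5'→3' convention.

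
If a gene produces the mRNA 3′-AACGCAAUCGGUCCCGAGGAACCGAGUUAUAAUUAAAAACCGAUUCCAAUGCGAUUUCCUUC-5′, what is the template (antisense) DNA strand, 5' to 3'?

Written 5'→3' the mRNA is CUUCCUUUAGCGUAACCUUAGCCAAAAAUUAAUAUUGAGCCAAGGAGCCCUGGCUAACGCAA, so the coding DNA strand is CTTCCTTTAGCGTAACCTTAGCCAAAAATTAATATTGAGCCAAGGAGCCCTGGCTAACGCAA. The template is its reverse complement.

5'-TTGCGTTAGCCAGGGCTCCTTGGCTCAATATTAATTTTTGGCTAAGGTTACGCTAAAGGAAG-3'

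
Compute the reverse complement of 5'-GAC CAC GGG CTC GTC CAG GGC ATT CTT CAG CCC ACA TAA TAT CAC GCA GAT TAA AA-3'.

Reading the sequence 3'→5' and pairing each base (A↔T, G↔C) gives the reverse complement directly.

5'-TTTTAATCTGCGTGATATTATGTGGGCTGAAGAATGCCCTGGACGAGCCCGTGGTC-3'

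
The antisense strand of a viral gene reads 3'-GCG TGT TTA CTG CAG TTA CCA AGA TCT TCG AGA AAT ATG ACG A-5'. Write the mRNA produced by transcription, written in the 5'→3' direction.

Reading the template 3'→5' as shown, RNA polymerase pairs each base (A→U, T→A, G↔C) to build mRNA 5'→3' directly.

5'-CGCACAAAUGACGUCAAUGGUUCUAGAAGCUCUUUAUACUGCU-3'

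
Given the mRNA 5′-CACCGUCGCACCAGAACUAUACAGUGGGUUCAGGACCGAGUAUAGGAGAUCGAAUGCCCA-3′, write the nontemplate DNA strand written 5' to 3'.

5'-CACCGTCGCACCAGAACTATACAGTGGGTTCAGGACCGAGTATAGGAGATCGAATGCCCA-3'

The coding DNA strand has the same 5'→3' sequence as the mRNA with U replaced by T.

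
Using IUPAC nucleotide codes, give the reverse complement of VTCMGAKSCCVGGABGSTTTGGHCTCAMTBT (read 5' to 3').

5'-AVAKTGAGDCCAAASCVTCCBGGSMTCKGAB-3'

Standard pairs A↔T, G↔C; ambiguity codes pair M↔K, S↔S, B↔V, H↔D. Complement (BAGKCTMSGGBCCTVCSAAACCDGAGTKAVA), then reverse for 5'→3'.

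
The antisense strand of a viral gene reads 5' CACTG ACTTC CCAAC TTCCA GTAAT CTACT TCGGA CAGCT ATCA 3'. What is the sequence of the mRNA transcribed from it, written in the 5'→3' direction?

5′-UGAUAGCUGUCCGAAGUAGAUUACUGGAAGUUGGGAAGUCAGUG-3′

RNA polymerase reads the template 3'→5' and synthesizes mRNA 5'→3' by base-pairing (A→U, T→A, G↔C). The complement of the template is GTGACTGAAGGGTTGAAGGTCATTAGATGAAGCCTGTCGATAGT; antiparallel, so 5'→3' the coding strand is TGATAGCTGTCCGAAGTAGATTACTGGAAGTTGGGAAGTCAGTG. Replace T with U for the mRNA.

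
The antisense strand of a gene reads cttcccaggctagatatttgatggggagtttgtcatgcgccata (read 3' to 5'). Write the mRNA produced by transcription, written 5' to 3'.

Reading the template 3'→5' as shown, RNA polymerase pairs each base (A→U, T→A, G↔C) to build mRNA 5'→3' directly.

5'-GAAGGGUCCGAUCUAUAAACUACCCCUCAAACAGUACGCGGUAU-3'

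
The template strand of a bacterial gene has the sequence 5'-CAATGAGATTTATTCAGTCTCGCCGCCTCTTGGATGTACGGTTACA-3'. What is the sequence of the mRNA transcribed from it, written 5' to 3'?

The mRNA has the sequence of the coding strand (reverse complement of the template) with T→U. Reverse complement of CAATGAGATTTATTCAGTCTCGCCGCCTCTTGGATGTACGGTTACA is TGTAACCGTACATCCAAGAGGCGGCGAGACTGAATAAATCTCATTG; then T→U.

5'-UGUAACCGUACAUCCAAGAGGCGGCGAGACUGAAUAAAUCUCAUUG-3'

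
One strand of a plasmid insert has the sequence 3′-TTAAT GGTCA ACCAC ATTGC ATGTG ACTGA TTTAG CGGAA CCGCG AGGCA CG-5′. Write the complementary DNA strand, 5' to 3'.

The strand is given 3'→5', so its complement runs 5'→3' in the same left-to-right order: pair each base A↔T, G↔C.

5'-AATTACCAGTTGGTGTAACGTACACTGACTAAATCGCCTTGGCGCTCCGTGC-3'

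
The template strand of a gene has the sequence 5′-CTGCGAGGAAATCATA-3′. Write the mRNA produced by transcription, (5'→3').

5'-UAUGAUUUCCUCGCAG-3'

RNA polymerase reads the template 3'→5' and synthesizes mRNA 5'→3' by base-pairing (A→U, T→A, G↔C). The complement of the template is GACGCTCCTTTAGTAT; antiparallel, so 5'→3' the coding strand is TATGATTTCCTCGCAG. Replace T with U for the mRNA.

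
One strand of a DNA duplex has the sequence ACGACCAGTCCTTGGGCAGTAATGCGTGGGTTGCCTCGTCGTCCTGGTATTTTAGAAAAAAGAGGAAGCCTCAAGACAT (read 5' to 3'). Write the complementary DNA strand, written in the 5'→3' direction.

5'-ATGTCTTGAGGCTTCCTCTTTTTTCTAAAATACCAGGACGACGAGGCAACCCACGCATTACTGCCCAAGGACTGGTCGT-3'

Pairing A↔T and G↔C gives TGCTGGTCAGGAACCCGTCATTACGCACCCAACGGAGCAGCAGGACCATAAAATCTTTTTTCTCCTTCGGAGTTCTGTA, running 3'→5'. Reverse for the 5'→3' convention.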